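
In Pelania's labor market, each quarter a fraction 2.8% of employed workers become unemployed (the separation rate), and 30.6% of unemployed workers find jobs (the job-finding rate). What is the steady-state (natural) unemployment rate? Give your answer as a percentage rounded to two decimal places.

At steady state the flows balance: s·E = f·U, so U/(E+U) = s/(s+f).
u* = 2.8 / (2.8 + 30.6) = 2.8 / 33.40 = 8.38%.

Steady-state unemployment rate ≈ 8.38%.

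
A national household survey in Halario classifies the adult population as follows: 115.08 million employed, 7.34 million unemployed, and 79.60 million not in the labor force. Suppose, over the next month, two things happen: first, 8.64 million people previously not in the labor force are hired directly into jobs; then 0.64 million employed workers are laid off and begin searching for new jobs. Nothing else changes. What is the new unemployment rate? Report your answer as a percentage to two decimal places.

Initially, labor force = 115.08 + 7.34 = 122.42 million, so u = 7.34/122.42 = 6.00%.
After the first change, employed and labor force both rise by 8.64; unemployed unchanged → E = 123.72, U = 7.34, labor force = 131.06 million.
After the second change, employed falls and unemployed rises by 0.64; labor force unchanged → E = 123.08, U = 7.98, labor force = 131.06 million.
New unemployment rate = 7.98 / 131.06 = 6.09%.

New unemployment rate ≈ 6.09%.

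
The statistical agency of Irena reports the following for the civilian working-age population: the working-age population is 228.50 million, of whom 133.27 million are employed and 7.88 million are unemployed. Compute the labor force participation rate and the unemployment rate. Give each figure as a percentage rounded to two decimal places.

Labor force = employed + unemployed = 133.27 + 7.88 = 141.15 million.
Unemployment rate = 7.88 / 141.15 = 5.58%.
Labor force participation rate = 141.15 / 228.50 = 61.77%.

Labor force participation rate ≈ 61.77%; unemployment rate ≈ 5.58%.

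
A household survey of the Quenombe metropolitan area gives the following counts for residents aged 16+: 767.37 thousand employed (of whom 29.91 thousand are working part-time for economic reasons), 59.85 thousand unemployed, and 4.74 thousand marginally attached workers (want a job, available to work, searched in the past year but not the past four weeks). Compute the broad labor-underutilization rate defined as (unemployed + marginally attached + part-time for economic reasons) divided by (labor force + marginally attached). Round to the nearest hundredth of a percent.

Broad underutilization rate ≈ 11.36%.

Labor force = 767.37 + 59.85 = 827.22 thousand.
Numerator = 59.85 + 4.74 + 29.91 = 94.50 thousand.
Denominator = 827.22 + 4.74 = 831.96 thousand.
Broad rate = 94.50 / 831.96 = 11.36%.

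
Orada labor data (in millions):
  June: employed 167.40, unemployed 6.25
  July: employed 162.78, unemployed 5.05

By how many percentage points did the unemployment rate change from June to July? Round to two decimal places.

The unemployment rate changed by −0.59 percentage points.

June: labor force = 167.40 + 6.25 = 173.65; u = 6.25/173.65 = 3.60%.
July: labor force = 162.78 + 5.05 = 167.83; u = 5.05/167.83 = 3.01%.
Change = 3.01% − 3.60% = −0.59 pp.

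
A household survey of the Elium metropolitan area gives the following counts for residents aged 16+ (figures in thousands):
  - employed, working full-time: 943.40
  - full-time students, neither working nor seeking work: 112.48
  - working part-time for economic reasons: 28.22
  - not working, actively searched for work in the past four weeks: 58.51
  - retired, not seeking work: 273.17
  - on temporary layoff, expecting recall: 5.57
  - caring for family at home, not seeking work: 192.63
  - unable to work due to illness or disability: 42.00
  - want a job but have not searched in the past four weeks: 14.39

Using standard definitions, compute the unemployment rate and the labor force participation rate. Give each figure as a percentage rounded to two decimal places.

Unemployment rate ≈ 6.19%; labor force participation rate ≈ 62.00%.

Employed = 943.40 + 28.22 = 971.62 thousand (anyone who worked, including part-time for economic reasons, counts as employed).
Unemployed = 58.51 + 5.57 = 64.08 thousand (jobless and actively searching, or on temporary layoff).
Labor force = 971.62 + 64.08 = 1,035.70 thousand.
Not in labor force = 112.48 + 273.17 + 192.63 + 42.00 + 14.39 = 634.67 thousand (those not working and not actively searching are outside the labor force — including those who want a job but have given up searching).
Civilian working-age population = 1,035.70 + 634.67 = 1,670.37 thousand.
Unemployment rate = 64.08 / 1,035.70 = 6.19%.
Labor force participation rate = 1,035.70 / 1,670.37 = 62.00%.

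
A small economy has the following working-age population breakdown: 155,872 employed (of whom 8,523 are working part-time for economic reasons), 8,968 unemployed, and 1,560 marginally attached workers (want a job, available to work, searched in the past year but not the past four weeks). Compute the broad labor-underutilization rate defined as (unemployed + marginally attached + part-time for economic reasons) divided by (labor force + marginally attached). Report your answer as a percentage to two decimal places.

Labor force = 155,872 + 8,968 = 164,840.
Numerator = 8,968 + 1,560 + 8,523 = 19,051.
Denominator = 164,840 + 1,560 = 166,400.
Broad rate = 19,051 / 166,400 = 11.45%.

Broad underutilization rate ≈ 11.45%.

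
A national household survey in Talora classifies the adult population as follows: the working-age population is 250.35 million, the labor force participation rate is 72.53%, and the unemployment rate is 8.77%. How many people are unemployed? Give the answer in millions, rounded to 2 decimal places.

About 15.92 million are unemployed.

Labor force = 0.7253 × 250.35 = 181.58 million.
Unemployed = 0.0877 × 181.58 ≈ 15.92 million.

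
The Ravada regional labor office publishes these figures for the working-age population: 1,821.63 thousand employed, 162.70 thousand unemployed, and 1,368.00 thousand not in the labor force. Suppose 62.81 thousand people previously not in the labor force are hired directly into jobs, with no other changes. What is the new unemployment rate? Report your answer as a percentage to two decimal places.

New unemployment rate ≈ 7.95%.

Initially, labor force = 1,821.63 + 162.70 = 1,984.33 thousand, so u = 162.70/1,984.33 = 8.20%.
After the change, employed and labor force both rise by 62.81; unemployed unchanged → E = 1,884.44, U = 162.70, labor force = 2,047.14 thousand.
New unemployment rate = 162.70 / 2,047.14 = 7.95%.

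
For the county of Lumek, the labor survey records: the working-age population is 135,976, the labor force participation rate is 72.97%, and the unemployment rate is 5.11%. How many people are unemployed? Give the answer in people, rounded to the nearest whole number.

Labor force = 0.7297 × 135,976 = 99,222.
Unemployed = 0.0511 × 99,222 ≈ 5,070.

About 5,070 are unemployed.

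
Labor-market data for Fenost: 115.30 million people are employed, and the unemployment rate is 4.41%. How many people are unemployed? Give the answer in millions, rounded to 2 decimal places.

About 5.32 million are unemployed.

Let U be the number unemployed. The labor force is E + U, and U/(E+U) = 0.0441.
So U = 0.0441 × 115.30 / (1 − 0.0441) = 5.0847 / 0.9559 ≈ 5.32 million.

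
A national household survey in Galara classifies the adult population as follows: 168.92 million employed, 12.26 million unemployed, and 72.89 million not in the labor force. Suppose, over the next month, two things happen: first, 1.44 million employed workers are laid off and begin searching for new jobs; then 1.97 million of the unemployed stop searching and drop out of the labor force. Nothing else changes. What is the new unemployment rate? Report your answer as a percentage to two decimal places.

New unemployment rate ≈ 6.55%.

Initially, labor force = 168.92 + 12.26 = 181.18 million, so u = 12.26/181.18 = 6.77%.
After the first change, employed falls and unemployed rises by 1.44; labor force unchanged → E = 167.48, U = 13.70, labor force = 181.18 million.
After the second change, unemployed and labor force both fall by 1.97 → E = 167.48, U = 11.73, labor force = 179.21 million.
New unemployment rate = 11.73 / 179.21 = 6.55%.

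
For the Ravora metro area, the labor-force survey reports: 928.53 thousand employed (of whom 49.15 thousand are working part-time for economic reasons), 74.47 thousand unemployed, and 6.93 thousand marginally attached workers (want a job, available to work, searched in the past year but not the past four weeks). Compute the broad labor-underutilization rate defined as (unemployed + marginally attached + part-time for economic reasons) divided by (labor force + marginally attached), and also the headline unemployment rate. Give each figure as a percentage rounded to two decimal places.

Labor force = 928.53 + 74.47 = 1,003.00 thousand.
Numerator = 74.47 + 6.93 + 49.15 = 130.55 thousand.
Denominator = 1,003.00 + 6.93 = 1,009.93 thousand.
Broad rate = 130.55 / 1,009.93 = 12.93%.
Headline unemployment rate = 74.47 / 1,003.00 = 7.42%.

Broad underutilization rate ≈ 12.93%; headline unemployment rate ≈ 7.42%.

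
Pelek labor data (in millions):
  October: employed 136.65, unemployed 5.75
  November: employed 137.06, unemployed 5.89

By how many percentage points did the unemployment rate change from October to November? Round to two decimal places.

The unemployment rate changed by +0.08 percentage points.

October: labor force = 136.65 + 5.75 = 142.40; u = 5.75/142.40 = 4.04%.
November: labor force = 137.06 + 5.89 = 142.95; u = 5.89/142.95 = 4.12%.
Change = 4.12% − 4.04% = +0.08 pp.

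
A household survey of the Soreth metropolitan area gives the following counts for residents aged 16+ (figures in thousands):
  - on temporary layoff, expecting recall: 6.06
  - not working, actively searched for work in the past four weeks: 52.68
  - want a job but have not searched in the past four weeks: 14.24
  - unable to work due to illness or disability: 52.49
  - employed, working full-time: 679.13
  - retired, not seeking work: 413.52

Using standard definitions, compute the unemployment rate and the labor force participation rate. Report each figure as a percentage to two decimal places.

Unemployment rate ≈ 7.96%; labor force participation rate ≈ 60.57%.

Employed = 679.13 thousand.
Unemployed = 6.06 + 52.68 = 58.74 thousand (jobless and actively searching, or on temporary layoff).
Labor force = 679.13 + 58.74 = 737.87 thousand.
Not in labor force = 14.24 + 52.49 + 413.52 = 480.25 thousand (those not working and not actively searching are outside the labor force — including those who want a job but have given up searching).
Civilian working-age population = 737.87 + 480.25 = 1,218.12 thousand.
Unemployment rate = 58.74 / 737.87 = 7.96%.
Labor force participation rate = 737.87 / 1,218.12 = 60.57%.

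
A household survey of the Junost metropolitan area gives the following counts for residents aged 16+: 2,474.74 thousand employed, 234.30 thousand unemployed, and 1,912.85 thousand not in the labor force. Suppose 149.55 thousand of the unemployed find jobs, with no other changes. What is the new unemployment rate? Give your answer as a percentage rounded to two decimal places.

Initially, labor force = 2,474.74 + 234.30 = 2,709.04 thousand, so u = 234.30/2,709.04 = 8.65%.
After the change, unemployed falls and employed rises by 149.55; labor force unchanged → E = 2,624.29, U = 84.75, labor force = 2,709.04 thousand.
New unemployment rate = 84.75 / 2,709.04 = 3.13%.

New unemployment rate ≈ 3.13%.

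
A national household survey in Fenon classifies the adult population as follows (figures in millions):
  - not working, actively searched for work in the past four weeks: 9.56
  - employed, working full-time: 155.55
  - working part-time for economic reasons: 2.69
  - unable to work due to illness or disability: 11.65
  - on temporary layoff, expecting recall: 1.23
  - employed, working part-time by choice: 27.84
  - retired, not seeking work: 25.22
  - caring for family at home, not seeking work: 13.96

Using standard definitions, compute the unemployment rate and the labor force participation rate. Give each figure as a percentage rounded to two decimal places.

Unemployment rate ≈ 5.48%; labor force participation rate ≈ 79.48%.

Employed = 155.55 + 2.69 + 27.84 = 186.08 million (anyone who worked, including part-time for economic reasons, counts as employed).
Unemployed = 9.56 + 1.23 = 10.79 million (jobless and actively searching, or on temporary layoff).
Labor force = 186.08 + 10.79 = 196.87 million.
Not in labor force = 11.65 + 25.22 + 13.96 = 50.83 million (those not working and not actively searching are outside the labor force).
Civilian working-age population = 196.87 + 50.83 = 247.70 million.
Unemployment rate = 10.79 / 196.87 = 5.48%.
Labor force participation rate = 196.87 / 247.70 = 79.48%.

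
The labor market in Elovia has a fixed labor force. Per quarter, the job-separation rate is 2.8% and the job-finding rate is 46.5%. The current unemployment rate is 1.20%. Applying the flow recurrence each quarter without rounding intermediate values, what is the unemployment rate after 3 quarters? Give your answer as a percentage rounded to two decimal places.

With a fixed labor force, u_{t+1} = u_t + s·(1−u_t) − f·u_t = u_t·(1−s−f) + s.
Here 1−s−f = 0.507 and s = 0.028.
u_1 = 0.012000 × 0.507 + 0.028 = 0.034084.
u_2 = 0.034084 × 0.507 + 0.028 = 0.045281.
u_3 = 0.045281 × 0.507 + 0.028 = 0.050957.

Unemployment rate after three quarters ≈ 5.10%.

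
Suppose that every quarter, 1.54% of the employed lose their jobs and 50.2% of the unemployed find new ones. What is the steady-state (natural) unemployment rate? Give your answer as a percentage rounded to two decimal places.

Steady-state unemployment rate ≈ 2.98%.

At steady state the flows balance: s·E = f·U, so U/(E+U) = s/(s+f).
u* = 1.54 / (1.54 + 50.2) = 1.54 / 51.74 = 2.98%.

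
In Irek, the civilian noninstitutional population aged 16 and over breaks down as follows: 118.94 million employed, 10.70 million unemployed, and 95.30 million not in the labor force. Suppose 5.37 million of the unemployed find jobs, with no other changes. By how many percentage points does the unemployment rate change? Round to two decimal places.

Initially, labor force = 118.94 + 10.70 = 129.64 million, so u = 10.70/129.64 = 8.25%.
After the change, unemployed falls and employed rises by 5.37; labor force unchanged → E = 124.31, U = 5.33, labor force = 129.64 million.
New unemployment rate = 5.33 / 129.64 = 4.11%.
Change = 4.11% − 8.25% = −4.14 percentage points.

The unemployment rate changes by −4.14 percentage points.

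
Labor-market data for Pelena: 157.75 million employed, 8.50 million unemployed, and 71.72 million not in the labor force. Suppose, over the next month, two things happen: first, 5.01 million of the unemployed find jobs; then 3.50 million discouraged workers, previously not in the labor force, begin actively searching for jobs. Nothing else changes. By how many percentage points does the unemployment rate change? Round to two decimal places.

Initially, labor force = 157.75 + 8.50 = 166.25 million, so u = 8.50/166.25 = 5.11%.
After the first change, unemployed falls and employed rises by 5.01; labor force unchanged → E = 162.76, U = 3.49, labor force = 166.25 million.
After the second change, unemployed and labor force both rise by 3.50 → E = 162.76, U = 6.99, labor force = 169.75 million.
New unemployment rate = 6.99 / 169.75 = 4.12%.
Change = 4.12% − 5.11% = −0.99 percentage points.

The unemployment rate changes by −0.99 percentage points.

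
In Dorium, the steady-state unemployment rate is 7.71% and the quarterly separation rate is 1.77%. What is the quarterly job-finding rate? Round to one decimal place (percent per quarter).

Job-finding rate ≈ 21.2% per quarter.

From u* = s/(s+f): f = s·(1−u)/u.
f = 1.77 × (1 − 0.0771) / 0.0771 = 1.6335 / 0.0771 ≈ 21.2% per quarter.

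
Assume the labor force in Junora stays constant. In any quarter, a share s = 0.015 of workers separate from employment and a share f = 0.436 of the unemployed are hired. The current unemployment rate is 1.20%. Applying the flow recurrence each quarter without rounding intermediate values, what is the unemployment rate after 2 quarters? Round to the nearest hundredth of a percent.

With a fixed labor force, u_{t+1} = u_t + s·(1−u_t) − f·u_t = u_t·(1−s−f) + s.
Here 1−s−f = 0.549 and s = 0.015.
u_1 = 0.012000 × 0.549 + 0.015 = 0.021588.
u_2 = 0.021588 × 0.549 + 0.015 = 0.026852.

Unemployment rate after two quarters ≈ 2.69%.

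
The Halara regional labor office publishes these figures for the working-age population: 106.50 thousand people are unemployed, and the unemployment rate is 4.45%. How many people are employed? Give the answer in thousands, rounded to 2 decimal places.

Labor force = U / u = 106.50 / 0.0445 ≈ 2,393.26 thousand.
Employed = labor force − unemployed = 2,393.26 − 106.50 = 2,286.76 thousand.

About 2,286.76 thousand are employed.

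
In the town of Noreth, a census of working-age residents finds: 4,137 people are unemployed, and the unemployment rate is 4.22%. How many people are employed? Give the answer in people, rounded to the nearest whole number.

About 93,896 are employed.

Labor force = U / u = 4,137 / 0.0422 ≈ 98,033.
Employed = labor force − unemployed = 98,033 − 4,137 = 93,896.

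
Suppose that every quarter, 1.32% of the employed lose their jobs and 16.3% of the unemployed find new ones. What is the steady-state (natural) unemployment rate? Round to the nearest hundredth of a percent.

Steady-state unemployment rate ≈ 7.49%.

At steady state the flows balance: s·E = f·U, so U/(E+U) = s/(s+f).
u* = 1.32 / (1.32 + 16.3) = 1.32 / 17.62 = 7.49%.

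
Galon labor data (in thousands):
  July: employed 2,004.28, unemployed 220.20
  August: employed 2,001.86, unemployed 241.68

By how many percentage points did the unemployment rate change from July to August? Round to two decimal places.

The unemployment rate changed by +0.87 percentage points.

July: labor force = 2,004.28 + 220.20 = 2,224.48; u = 220.20/2,224.48 = 9.90%.
August: labor force = 2,001.86 + 241.68 = 2,243.54; u = 241.68/2,243.54 = 10.77%.
Change = 10.77% − 9.90% = +0.87 pp.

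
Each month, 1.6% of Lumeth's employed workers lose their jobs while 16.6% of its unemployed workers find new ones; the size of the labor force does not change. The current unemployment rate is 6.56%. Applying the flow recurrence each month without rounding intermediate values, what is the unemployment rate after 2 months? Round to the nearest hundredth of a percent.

With a fixed labor force, u_{t+1} = u_t + s·(1−u_t) − f·u_t = u_t·(1−s−f) + s.
Here 1−s−f = 0.818 and s = 0.016.
u_1 = 0.065600 × 0.818 + 0.016 = 0.069661.
u_2 = 0.069661 × 0.818 + 0.016 = 0.072983.

Unemployment rate after two months ≈ 7.30%.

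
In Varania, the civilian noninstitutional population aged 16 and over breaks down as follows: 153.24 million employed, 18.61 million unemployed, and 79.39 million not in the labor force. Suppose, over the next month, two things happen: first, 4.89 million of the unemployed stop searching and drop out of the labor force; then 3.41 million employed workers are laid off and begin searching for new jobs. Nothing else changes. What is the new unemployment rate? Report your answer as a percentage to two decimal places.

Initially, labor force = 153.24 + 18.61 = 171.85 million, so u = 18.61/171.85 = 10.83%.
After the first change, unemployed and labor force both fall by 4.89 → E = 153.24, U = 13.72, labor force = 166.96 million.
After the second change, employed falls and unemployed rises by 3.41; labor force unchanged → E = 149.83, U = 17.13, labor force = 166.96 million.
New unemployment rate = 17.13 / 166.96 = 10.26%.

New unemployment rate ≈ 10.26%.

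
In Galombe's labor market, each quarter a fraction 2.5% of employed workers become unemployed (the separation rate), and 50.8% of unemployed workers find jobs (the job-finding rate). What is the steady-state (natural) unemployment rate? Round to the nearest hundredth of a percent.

At steady state the flows balance: s·E = f·U, so U/(E+U) = s/(s+f).
u* = 2.5 / (2.5 + 50.8) = 2.5 / 53.30 = 4.69%.

Steady-state unemployment rate ≈ 4.69%.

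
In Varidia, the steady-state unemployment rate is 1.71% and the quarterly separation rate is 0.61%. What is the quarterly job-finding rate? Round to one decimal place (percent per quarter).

From u* = s/(s+f): f = s·(1−u)/u.
f = 0.61 × (1 − 0.0171) / 0.0171 = 0.5996 / 0.0171 ≈ 35.1% per quarter.

Job-finding rate ≈ 35.1% per quarter.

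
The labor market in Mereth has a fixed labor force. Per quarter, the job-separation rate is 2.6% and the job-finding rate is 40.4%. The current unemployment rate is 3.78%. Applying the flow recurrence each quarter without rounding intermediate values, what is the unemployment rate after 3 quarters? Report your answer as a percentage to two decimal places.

With a fixed labor force, u_{t+1} = u_t + s·(1−u_t) − f·u_t = u_t·(1−s−f) + s.
Here 1−s−f = 0.570 and s = 0.026.
u_1 = 0.037800 × 0.570 + 0.026 = 0.047546.
u_2 = 0.047546 × 0.570 + 0.026 = 0.053101.
u_3 = 0.053101 × 0.570 + 0.026 = 0.056268.

Unemployment rate after three quarters ≈ 5.63%.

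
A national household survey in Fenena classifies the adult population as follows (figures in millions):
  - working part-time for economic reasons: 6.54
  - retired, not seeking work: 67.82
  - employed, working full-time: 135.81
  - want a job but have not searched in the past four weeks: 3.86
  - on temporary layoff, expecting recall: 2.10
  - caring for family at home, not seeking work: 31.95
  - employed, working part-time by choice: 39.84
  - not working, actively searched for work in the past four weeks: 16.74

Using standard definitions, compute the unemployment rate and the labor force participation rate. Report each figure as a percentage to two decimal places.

Unemployment rate ≈ 9.37%; labor force participation rate ≈ 65.99%.

Employed = 6.54 + 135.81 + 39.84 = 182.19 million (anyone who worked, including part-time for economic reasons, counts as employed).
Unemployed = 2.10 + 16.74 = 18.84 million (jobless and actively searching, or on temporary layoff).
Labor force = 182.19 + 18.84 = 201.03 million.
Not in labor force = 67.82 + 3.86 + 31.95 = 103.63 million (those not working and not actively searching are outside the labor force — including those who want a job but have given up searching).
Civilian working-age population = 201.03 + 103.63 = 304.66 million.
Unemployment rate = 18.84 / 201.03 = 9.37%.
Labor force participation rate = 201.03 / 304.66 = 65.99%.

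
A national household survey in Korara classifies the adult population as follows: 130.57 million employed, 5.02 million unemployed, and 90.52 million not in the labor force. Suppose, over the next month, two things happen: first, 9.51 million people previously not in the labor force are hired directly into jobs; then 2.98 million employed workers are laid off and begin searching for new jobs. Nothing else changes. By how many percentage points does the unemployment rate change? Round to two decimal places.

Initially, labor force = 130.57 + 5.02 = 135.59 million, so u = 5.02/135.59 = 3.70%.
After the first change, employed and labor force both rise by 9.51; unemployed unchanged → E = 140.08, U = 5.02, labor force = 145.10 million.
After the second change, employed falls and unemployed rises by 2.98; labor force unchanged → E = 137.10, U = 8.00, labor force = 145.10 million.
New unemployment rate = 8.00 / 145.10 = 5.51%.
Change = 5.51% − 3.70% = +1.81 percentage points.

The unemployment rate changes by +1.81 percentage points.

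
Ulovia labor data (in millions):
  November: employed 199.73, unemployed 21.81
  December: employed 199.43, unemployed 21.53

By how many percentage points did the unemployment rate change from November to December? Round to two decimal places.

November: labor force = 199.73 + 21.81 = 221.54; u = 21.81/221.54 = 9.84%.
December: labor force = 199.43 + 21.53 = 220.96; u = 21.53/220.96 = 9.74%.
Change = 9.74% − 9.84% = −0.10 pp.

The unemployment rate changed by −0.10 percentage points.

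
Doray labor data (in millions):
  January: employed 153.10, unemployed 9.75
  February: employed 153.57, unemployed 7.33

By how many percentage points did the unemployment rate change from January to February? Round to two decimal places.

January: labor force = 153.10 + 9.75 = 162.85; u = 9.75/162.85 = 5.99%.
February: labor force = 153.57 + 7.33 = 160.90; u = 7.33/160.90 = 4.56%.
Change = 4.56% − 5.99% = −1.43 pp.

The unemployment rate changed by −1.43 percentage points.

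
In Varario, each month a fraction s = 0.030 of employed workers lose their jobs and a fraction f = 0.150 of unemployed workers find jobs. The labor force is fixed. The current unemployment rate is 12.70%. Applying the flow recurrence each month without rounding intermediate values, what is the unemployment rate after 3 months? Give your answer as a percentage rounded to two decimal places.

Unemployment rate after three months ≈ 14.48%.

With a fixed labor force, u_{t+1} = u_t + s·(1−u_t) − f·u_t = u_t·(1−s−f) + s.
Here 1−s−f = 0.820 and s = 0.030.
u_1 = 0.127000 × 0.820 + 0.030 = 0.134140.
u_2 = 0.134140 × 0.820 + 0.030 = 0.139995.
u_3 = 0.139995 × 0.820 + 0.030 = 0.144796.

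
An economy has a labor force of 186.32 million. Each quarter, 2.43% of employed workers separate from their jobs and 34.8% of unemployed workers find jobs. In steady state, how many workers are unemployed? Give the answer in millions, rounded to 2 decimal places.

Steady-state unemployment rate u* = s/(s+f) = 2.43/(2.43+34.8) = 0.065270.
Unemployed = u* × labor force = 0.065270 × 186.32 ≈ 12.16 million.

About 12.16 million are unemployed in steady state.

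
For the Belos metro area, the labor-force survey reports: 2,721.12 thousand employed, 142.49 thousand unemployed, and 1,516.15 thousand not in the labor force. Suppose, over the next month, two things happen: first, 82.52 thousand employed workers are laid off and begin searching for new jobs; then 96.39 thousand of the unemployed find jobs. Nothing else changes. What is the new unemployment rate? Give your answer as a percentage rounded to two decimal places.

New unemployment rate ≈ 4.49%.

Initially, labor force = 2,721.12 + 142.49 = 2,863.61 thousand, so u = 142.49/2,863.61 = 4.98%.
After the first change, employed falls and unemployed rises by 82.52; labor force unchanged → E = 2,638.60, U = 225.01, labor force = 2,863.61 thousand.
After the second change, unemployed falls and employed rises by 96.39; labor force unchanged → E = 2,734.99, U = 128.62, labor force = 2,863.61 thousand.
New unemployment rate = 128.62 / 2,863.61 = 4.49%.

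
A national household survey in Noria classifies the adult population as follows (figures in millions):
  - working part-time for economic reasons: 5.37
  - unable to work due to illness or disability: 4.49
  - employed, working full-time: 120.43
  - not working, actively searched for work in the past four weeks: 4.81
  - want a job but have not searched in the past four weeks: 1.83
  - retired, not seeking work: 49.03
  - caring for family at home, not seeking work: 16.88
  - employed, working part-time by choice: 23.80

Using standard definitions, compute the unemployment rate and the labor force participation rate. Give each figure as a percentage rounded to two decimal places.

Unemployment rate ≈ 3.12%; labor force participation rate ≈ 68.13%.

Employed = 5.37 + 120.43 + 23.80 = 149.60 million (anyone who worked, including part-time for economic reasons, counts as employed).
Unemployed = 4.81 million.
Labor force = 149.60 + 4.81 = 154.41 million.
Not in labor force = 4.49 + 1.83 + 49.03 + 16.88 = 72.23 million (those not working and not actively searching are outside the labor force — including those who want a job but have given up searching).
Civilian working-age population = 154.41 + 72.23 = 226.64 million.
Unemployment rate = 4.81 / 154.41 = 3.12%.
Labor force participation rate = 154.41 / 226.64 = 68.13%.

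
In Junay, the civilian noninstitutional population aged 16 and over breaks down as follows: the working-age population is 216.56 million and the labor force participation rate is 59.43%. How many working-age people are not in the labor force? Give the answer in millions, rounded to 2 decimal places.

Share not in the labor force = 1 − 0.5943 = 0.4057.
Not in labor force = 0.4057 × 216.56 ≈ 87.86 million.

About 87.86 million are not in the labor force.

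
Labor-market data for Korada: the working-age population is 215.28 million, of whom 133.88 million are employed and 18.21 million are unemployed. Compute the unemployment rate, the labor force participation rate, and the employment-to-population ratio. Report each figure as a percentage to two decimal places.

Labor force = employed + unemployed = 133.88 + 18.21 = 152.09 million.
Unemployment rate = 18.21 / 152.09 = 11.97%.
Labor force participation rate = 152.09 / 215.28 = 70.65%.
Employment-population ratio = 133.88 / 215.28 = 62.19%.

Unemployment rate ≈ 11.97%; labor force participation rate ≈ 70.65%; employment-population ratio ≈ 62.19%.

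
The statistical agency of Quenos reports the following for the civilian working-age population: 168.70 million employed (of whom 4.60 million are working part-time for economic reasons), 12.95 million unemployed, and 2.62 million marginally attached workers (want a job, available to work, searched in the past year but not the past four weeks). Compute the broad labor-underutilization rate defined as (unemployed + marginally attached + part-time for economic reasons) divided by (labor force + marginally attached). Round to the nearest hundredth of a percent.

Broad underutilization rate ≈ 10.95%.

Labor force = 168.70 + 12.95 = 181.65 million.
Numerator = 12.95 + 2.62 + 4.60 = 20.17 million.
Denominator = 181.65 + 2.62 = 184.27 million.
Broad rate = 20.17 / 184.27 = 10.95%.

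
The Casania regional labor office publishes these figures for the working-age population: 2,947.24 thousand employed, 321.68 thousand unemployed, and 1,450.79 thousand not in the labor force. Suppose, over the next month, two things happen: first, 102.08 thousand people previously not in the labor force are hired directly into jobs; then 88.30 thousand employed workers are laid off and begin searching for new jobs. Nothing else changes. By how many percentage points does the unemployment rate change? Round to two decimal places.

Initially, labor force = 2,947.24 + 321.68 = 3,268.92 thousand, so u = 321.68/3,268.92 = 9.84%.
After the first change, employed and labor force both rise by 102.08; unemployed unchanged → E = 3,049.32, U = 321.68, labor force = 3,371.00 thousand.
After the second change, employed falls and unemployed rises by 88.30; labor force unchanged → E = 2,961.02, U = 409.98, labor force = 3,371.00 thousand.
New unemployment rate = 409.98 / 3,371.00 = 12.16%.
Change = 12.16% − 9.84% = +2.32 percentage points.

The unemployment rate changes by +2.32 percentage points.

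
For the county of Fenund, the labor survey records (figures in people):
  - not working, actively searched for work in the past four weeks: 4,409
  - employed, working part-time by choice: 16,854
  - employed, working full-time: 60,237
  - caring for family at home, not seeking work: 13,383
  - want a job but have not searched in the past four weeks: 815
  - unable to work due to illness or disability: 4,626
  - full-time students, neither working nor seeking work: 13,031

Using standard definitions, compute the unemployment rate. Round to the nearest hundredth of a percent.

Unemployment rate ≈ 5.41%.

Employed = 16,854 + 60,237 = 77,091.
Unemployed = 4,409.
Labor force = 77,091 + 4,409 = 81,500.
Unemployment rate = 4,409 / 81,500 = 5.41%.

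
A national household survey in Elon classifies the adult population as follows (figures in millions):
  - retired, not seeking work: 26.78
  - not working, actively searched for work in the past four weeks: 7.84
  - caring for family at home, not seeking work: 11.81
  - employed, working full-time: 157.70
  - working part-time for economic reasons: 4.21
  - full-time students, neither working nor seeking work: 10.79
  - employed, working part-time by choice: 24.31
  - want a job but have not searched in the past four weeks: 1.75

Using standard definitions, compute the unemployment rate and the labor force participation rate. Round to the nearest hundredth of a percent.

Unemployment rate ≈ 4.04%; labor force participation rate ≈ 79.15%.

Employed = 157.70 + 4.21 + 24.31 = 186.22 million (anyone who worked, including part-time for economic reasons, counts as employed).
Unemployed = 7.84 million.
Labor force = 186.22 + 7.84 = 194.06 million.
Not in labor force = 26.78 + 11.81 + 10.79 + 1.75 = 51.13 million (those not working and not actively searching are outside the labor force — including those who want a job but have given up searching).
Civilian working-age population = 194.06 + 51.13 = 245.19 million.
Unemployment rate = 7.84 / 194.06 = 4.04%.
Labor force participation rate = 194.06 / 245.19 = 79.15%.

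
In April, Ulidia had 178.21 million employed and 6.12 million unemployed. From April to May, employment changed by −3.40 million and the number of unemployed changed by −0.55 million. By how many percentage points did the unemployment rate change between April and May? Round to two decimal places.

The unemployment rate changed by −0.23 percentage points.

April: labor force = 178.21 + 6.12 = 184.33; u = 6.12/184.33 = 3.32%.
May: labor force = 174.81 + 5.57 = 180.38; u = 5.57/180.38 = 3.09%.
Change = 3.09% − 3.32% = −0.23 pp.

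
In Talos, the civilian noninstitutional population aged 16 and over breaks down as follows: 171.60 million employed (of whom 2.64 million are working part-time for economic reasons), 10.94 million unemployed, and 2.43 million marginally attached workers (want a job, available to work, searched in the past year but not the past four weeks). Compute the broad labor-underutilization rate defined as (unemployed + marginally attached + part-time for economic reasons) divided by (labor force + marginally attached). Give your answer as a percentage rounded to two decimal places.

Broad underutilization rate ≈ 8.66%.

Labor force = 171.60 + 10.94 = 182.54 million.
Numerator = 10.94 + 2.43 + 2.64 = 16.01 million.
Denominator = 182.54 + 2.43 = 184.97 million.
Broad rate = 16.01 / 184.97 = 8.66%.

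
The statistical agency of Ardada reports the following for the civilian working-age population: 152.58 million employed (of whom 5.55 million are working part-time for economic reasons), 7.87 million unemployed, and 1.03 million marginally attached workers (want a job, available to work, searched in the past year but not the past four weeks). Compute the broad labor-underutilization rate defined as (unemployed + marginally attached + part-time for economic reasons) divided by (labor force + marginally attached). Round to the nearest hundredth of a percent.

Broad underutilization rate ≈ 8.95%.

Labor force = 152.58 + 7.87 = 160.45 million.
Numerator = 7.87 + 1.03 + 5.55 = 14.45 million.
Denominator = 160.45 + 1.03 = 161.48 million.
Broad rate = 14.45 / 161.48 = 8.95%.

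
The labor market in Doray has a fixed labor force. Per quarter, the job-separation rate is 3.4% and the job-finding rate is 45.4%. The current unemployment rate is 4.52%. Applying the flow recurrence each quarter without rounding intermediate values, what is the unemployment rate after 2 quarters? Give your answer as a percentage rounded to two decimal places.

Unemployment rate after two quarters ≈ 6.33%.

With a fixed labor force, u_{t+1} = u_t + s·(1−u_t) − f·u_t = u_t·(1−s−f) + s.
Here 1−s−f = 0.512 and s = 0.034.
u_1 = 0.045200 × 0.512 + 0.034 = 0.057142.
u_2 = 0.057142 × 0.512 + 0.034 = 0.063257.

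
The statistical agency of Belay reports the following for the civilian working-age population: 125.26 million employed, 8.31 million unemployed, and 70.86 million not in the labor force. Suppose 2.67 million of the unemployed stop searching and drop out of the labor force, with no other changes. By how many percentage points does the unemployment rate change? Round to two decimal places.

Initially, labor force = 125.26 + 8.31 = 133.57 million, so u = 8.31/133.57 = 6.22%.
After the change, unemployed and labor force both fall by 2.67 → E = 125.26, U = 5.64, labor force = 130.90 million.
New unemployment rate = 5.64 / 130.90 = 4.31%.
Change = 4.31% − 6.22% = −1.91 percentage points.

The unemployment rate changes by −1.91 percentage points.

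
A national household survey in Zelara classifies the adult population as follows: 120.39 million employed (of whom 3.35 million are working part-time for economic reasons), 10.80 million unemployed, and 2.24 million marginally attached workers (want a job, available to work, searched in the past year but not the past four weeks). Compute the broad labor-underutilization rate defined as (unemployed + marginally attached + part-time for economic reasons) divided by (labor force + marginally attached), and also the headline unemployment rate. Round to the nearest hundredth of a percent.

Broad underutilization rate ≈ 12.28%; headline unemployment rate ≈ 8.23%.

Labor force = 120.39 + 10.80 = 131.19 million.
Numerator = 10.80 + 2.24 + 3.35 = 16.39 million.
Denominator = 131.19 + 2.24 = 133.43 million.
Broad rate = 16.39 / 133.43 = 12.28%.
Headline unemployment rate = 10.80 / 131.19 = 8.23%.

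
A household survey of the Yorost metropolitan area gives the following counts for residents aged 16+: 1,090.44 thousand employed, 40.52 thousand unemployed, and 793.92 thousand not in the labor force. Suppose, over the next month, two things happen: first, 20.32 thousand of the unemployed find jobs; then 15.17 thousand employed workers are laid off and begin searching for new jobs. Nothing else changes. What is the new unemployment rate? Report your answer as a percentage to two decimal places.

New unemployment rate ≈ 3.13%.

Initially, labor force = 1,090.44 + 40.52 = 1,130.96 thousand, so u = 40.52/1,130.96 = 3.58%.
After the first change, unemployed falls and employed rises by 20.32; labor force unchanged → E = 1,110.76, U = 20.20, labor force = 1,130.96 thousand.
After the second change, employed falls and unemployed rises by 15.17; labor force unchanged → E = 1,095.59, U = 35.37, labor force = 1,130.96 thousand.
New unemployment rate = 35.37 / 1,130.96 = 3.13%.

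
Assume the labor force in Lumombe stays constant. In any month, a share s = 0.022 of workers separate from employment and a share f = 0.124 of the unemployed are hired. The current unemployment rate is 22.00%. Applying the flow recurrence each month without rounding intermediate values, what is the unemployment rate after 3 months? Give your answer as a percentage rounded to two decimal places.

Unemployment rate after three months ≈ 19.39%.

With a fixed labor force, u_{t+1} = u_t + s·(1−u_t) − f·u_t = u_t·(1−s−f) + s.
Here 1−s−f = 0.854 and s = 0.022.
u_1 = 0.220000 × 0.854 + 0.022 = 0.209880.
u_2 = 0.209880 × 0.854 + 0.022 = 0.201238.
u_3 = 0.201238 × 0.854 + 0.022 = 0.193857.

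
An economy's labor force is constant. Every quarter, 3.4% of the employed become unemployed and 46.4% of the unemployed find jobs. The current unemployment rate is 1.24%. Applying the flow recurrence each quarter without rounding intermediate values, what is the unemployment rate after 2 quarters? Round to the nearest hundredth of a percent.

With a fixed labor force, u_{t+1} = u_t + s·(1−u_t) − f·u_t = u_t·(1−s−f) + s.
Here 1−s−f = 0.502 and s = 0.034.
u_1 = 0.012400 × 0.502 + 0.034 = 0.040225.
u_2 = 0.040225 × 0.502 + 0.034 = 0.054193.

Unemployment rate after two quarters ≈ 5.42%.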